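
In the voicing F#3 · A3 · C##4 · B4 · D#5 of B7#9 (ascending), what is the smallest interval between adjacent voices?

Adjacent intervals: F#3→A3 = minor third; A3→C##4 = augmented third; C##4→B4 = diminished seventh; B4→D#5 = major third.
The smallest is F#3 to A3, a minor third (3 semitones).

minor 3rd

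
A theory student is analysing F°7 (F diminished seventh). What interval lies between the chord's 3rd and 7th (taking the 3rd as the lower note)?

diminished 5th

The chord tones of F°7 are F A♭ C♭ E𝄫.
The 3rd is A♭ and the 7th is E𝄫.
A♭ up to E𝄫 is 6 semitones, a half step narrower than a perfect fifth, so the interval is diminished.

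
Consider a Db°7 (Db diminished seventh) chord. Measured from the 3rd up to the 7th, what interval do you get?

Spelling the chord: Db, Fb, Abb, Cbb.
The 3rd is Fb and the 7th is Cbb.
Fb up to Cbb is 6 semitones, a half step narrower than a perfect fifth, so the interval is diminished.

diminished 5th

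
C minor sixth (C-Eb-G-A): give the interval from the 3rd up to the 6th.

augmented fourth

The 3rd is Eb and the 6th is A.
Eb up to A is 6 semitones, a half step wider than a perfect fourth, so the interval is augmented.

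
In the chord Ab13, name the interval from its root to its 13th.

major 13th

The chord tones of Ab13 are Ab C Eb Gb Bb F.
The root is Ab and the 13th is F.
Ab up to F spans 13 letter names and 21 semitones — a major thirteenth.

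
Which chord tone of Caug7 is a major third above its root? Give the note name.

Spelling the chord: C, E, G#, Bb.
The root is C. A major third above C is E.
E is the chord's 3rd.

E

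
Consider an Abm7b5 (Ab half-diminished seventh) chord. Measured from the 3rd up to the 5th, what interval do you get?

minor third

Abm7b5 (Ab half-diminished seventh): Ab-Cb-Ebb-Gb.
That puts Cb below Ebb.
Cb up to Ebb is 3 semitones, a half step narrower than a major third, so the interval is minor.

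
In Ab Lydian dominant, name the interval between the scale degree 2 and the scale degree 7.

Spelling Ab Lydian dominant: Ab Bb C D Eb F Gb.
The scale degree 2 is Bb and the 7th degree is Gb.
6 letter names make it a sixth; at 8 semitones (a half step narrower than major) the quality is minor.

m6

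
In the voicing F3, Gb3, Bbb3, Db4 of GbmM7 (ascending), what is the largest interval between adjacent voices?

Adjacent intervals: F3→Gb3 = minor second; Gb3→Bbb3 = minor third; Bbb3→Db4 = major third.
The largest is Bbb3 to Db4, a major third (4 semitones).

major third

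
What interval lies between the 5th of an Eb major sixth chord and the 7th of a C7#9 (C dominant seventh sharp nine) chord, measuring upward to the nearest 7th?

Eb major sixth has Bb as its 5th, and C7#9 (C dominant seventh sharp nine) has Bb as its 7th.
Counting 1 letters and 0 half steps from Bb gives a perfect unison.

perfect unison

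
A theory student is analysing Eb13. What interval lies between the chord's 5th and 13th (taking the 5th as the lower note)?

The chord tones of Eb13 are Eb–G–Bb–Db–F–C.
The 5th is Bb and the 13th is C.
Bb up to C spans 9 letter names and 14 semitones — a major ninth.

major 9th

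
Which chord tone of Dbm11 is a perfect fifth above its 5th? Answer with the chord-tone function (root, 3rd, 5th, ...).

9th

Dbm11 is spelled Db, Fb, Ab, Cb, Eb, Gb.
The 5th is Ab. A perfect fifth above Ab is Eb.
Eb is the chord's 9th.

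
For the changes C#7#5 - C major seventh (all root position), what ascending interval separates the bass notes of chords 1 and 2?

The roots are C# and C.
From C# to C: 11 semitones over an octave = diminished.

d8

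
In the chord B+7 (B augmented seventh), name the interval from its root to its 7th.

Baug7 (B augmented seventh) is spelled B–D#–F##–A.
That puts B below A.
7 letter names make it a seventh; at 10 semitones (a half step narrower than major) the quality is minor.

minor seventh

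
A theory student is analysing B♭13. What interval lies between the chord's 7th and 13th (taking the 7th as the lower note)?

M7

Spelling the chord: B♭, D, F, A♭, C, G.
That puts A♭ below G.
Counting 7 letters and 11 half steps from A♭ gives a major seventh.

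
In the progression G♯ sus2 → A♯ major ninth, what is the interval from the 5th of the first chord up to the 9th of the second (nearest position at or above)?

major 6th

G♯ sus2 has D♯ as its 5th, and A♯ major ninth has B♯ as its 9th.
D♯ up to B♯ spans 6 letter names and 9 semitones — a major sixth.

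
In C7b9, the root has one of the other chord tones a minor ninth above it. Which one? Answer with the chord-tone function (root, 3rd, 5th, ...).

C7b9 (C dominant seventh flat nine) is spelled C-E-G-Bb-Db.
The root is C. A minor ninth above C is Db.
Db is the chord's 9th.

9th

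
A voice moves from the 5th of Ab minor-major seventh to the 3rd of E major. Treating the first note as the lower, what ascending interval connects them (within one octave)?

Ab minor-major seventh has Eb as its 5th, and E major has G# as its 3rd.
3 letter names make it a third; at 5 semitones (a half step wider than major) the quality is augmented.

augmented 3rd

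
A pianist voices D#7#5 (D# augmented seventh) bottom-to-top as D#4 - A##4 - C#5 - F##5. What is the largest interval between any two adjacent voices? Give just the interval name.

augmented 5th

Adjacent intervals: D#4→A##4 = augmented fifth; A##4→C#5 = diminished third; C#5→F##5 = augmented fourth.
The largest is D#4 to A##4, an augmented fifth (8 semitones).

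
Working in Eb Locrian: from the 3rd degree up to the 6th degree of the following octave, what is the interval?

P11

The scale runs Eb Fb Gb Ab Bbb Cb Db.
That puts Gb below Cb.
Gb up to Cb spans 11 letter names and 17 semitones — a perfect eleventh.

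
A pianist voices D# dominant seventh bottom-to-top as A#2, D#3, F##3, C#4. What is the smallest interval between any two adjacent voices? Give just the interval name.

major 3rd

Adjacent intervals: A#2→D#3 = perfect fourth; D#3→F##3 = major third; F##3→C#4 = diminished fifth.
The smallest is D#3 to F##3, a major third (4 semitones).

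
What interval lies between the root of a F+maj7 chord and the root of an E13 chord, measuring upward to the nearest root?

major seventh

F+maj7 has F as its root, and E13 has E as its root.
Counting 7 letters and 11 half steps from F gives a major seventh.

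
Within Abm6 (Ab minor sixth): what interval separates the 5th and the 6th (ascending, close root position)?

The chord tones of Abmin6 are Ab–Cb–Eb–F.
5th = Eb; 6th = F.
From Eb to F is 2 semitones, exactly the major second.

major 2nd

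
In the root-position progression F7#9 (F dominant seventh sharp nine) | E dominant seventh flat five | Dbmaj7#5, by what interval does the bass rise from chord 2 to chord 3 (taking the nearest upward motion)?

The roots are E and Db.
From E to Db: 9 semitones over a seventh = diminished.

diminished seventh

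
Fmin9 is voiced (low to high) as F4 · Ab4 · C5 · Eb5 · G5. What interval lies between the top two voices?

M3

Those voices are Eb5 and G5.
From Eb to G is 4 semitones, exactly the major third.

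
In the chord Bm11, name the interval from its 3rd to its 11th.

major ninth

B minor eleventh: B, D, F♯, A, C♯, E.
3rd = D; 11th = E.
From D to E is 14 semitones, exactly the major ninth.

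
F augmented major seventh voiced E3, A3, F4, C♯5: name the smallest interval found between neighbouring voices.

Adjacent intervals: E3→A3 = perfect fourth; A3→F4 = minor sixth; F4→C♯5 = augmented fifth.
The smallest is E3 to A3, a perfect fourth (5 semitones).

perfect fourth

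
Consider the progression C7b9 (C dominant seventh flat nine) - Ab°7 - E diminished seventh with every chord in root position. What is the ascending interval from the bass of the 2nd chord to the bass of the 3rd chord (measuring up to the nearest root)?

The roots are Ab and E.
From Ab to E: 8 semitones over a fifth = augmented.

augmented fifth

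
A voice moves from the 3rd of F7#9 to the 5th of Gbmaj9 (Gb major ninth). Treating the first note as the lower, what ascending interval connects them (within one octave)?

diminished fourth

The 3rd of F7#9 is A; the 5th of Gbmaj9 (Gb major ninth) is Db.
4 letter names make it a fourth; at 4 semitones (a half step narrower than perfect) the quality is diminished.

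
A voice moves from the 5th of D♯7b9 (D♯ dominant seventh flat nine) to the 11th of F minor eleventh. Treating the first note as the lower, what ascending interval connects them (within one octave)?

D♯7b9 (D♯ dominant seventh flat nine) has A♯ as its 5th, and F minor eleventh has B♭ as its 11th.
A♯ up to B♭ is 0 semitones, a whole step narrower than a major second, so the interval is diminished.

diminished second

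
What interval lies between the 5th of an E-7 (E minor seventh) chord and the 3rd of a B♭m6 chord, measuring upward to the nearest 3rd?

diminished 3rd

The 5th of E-7 (E minor seventh) is B; the 3rd of B♭m6 is D♭.
From B to D♭: 2 semitones over a third = diminished.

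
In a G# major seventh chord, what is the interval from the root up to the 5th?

P5

G#maj7: G# B# D# F##.
Root = G#; 5th = D#.
Counting 5 letters and 7 half steps from G# gives a perfect fifth.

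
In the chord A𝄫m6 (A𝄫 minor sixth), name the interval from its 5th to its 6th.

A𝄫 minor sixth: A𝄫-C𝄫-E𝄫-F♭.
That puts E𝄫 below F♭.
E𝄫 up to F♭ spans 2 letter names and 2 semitones — a major second.

major 2nd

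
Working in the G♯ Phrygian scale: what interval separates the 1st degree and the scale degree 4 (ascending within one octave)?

P4

The scale runs G♯ A B C♯ D♯ E F♯.
That puts G♯ below C♯.
From G♯ to C♯ is 5 semitones, exactly the perfect fourth.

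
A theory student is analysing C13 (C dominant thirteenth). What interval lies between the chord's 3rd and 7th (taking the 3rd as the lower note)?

diminished 5th

The chord tones of C13 are C E G Bb D A.
The 3rd is E and the 7th is Bb.
E up to Bb is 6 semitones, a half step narrower than a perfect fifth, so the interval is diminished.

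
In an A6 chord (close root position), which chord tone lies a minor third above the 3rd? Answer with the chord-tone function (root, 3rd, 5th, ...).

A6 (A major sixth): A–C♯–E–F♯.
The 3rd is C♯. A minor third above C♯ is E.
E is the chord's 5th.

5th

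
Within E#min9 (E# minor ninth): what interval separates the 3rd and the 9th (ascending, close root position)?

Spelling the chord: E# G# B# D# F##.
That puts G# below F##.
Counting 7 letters and 11 half steps from G# gives a major seventh.

major 7th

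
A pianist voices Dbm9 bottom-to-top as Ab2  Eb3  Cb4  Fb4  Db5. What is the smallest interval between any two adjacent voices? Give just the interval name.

Adjacent intervals: Ab2→Eb3 = perfect fifth; Eb3→Cb4 = minor sixth; Cb4→Fb4 = perfect fourth; Fb4→Db5 = major sixth.
The smallest is Cb4 to Fb4, a perfect fourth (5 semitones).

perfect fourth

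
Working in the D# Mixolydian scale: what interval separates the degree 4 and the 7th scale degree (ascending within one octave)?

P4

The scale runs D# E# F## G# A# B# C#.
That puts G# below C#.
G# up to C# spans 4 letter names and 5 semitones — a perfect fourth.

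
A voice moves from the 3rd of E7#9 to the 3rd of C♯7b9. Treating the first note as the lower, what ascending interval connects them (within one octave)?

E7#9 has G♯ as its 3rd, and C♯7b9 has E♯ as its 3rd.
G♯ up to E♯ spans 6 letter names and 9 semitones — a major sixth.

major sixth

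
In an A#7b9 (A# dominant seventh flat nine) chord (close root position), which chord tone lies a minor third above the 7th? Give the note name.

B

A#7b9 (A# dominant seventh flat nine) is spelled A#, C##, E#, G#, B.
The 7th is G#. A minor third above G# is B.
B is the chord's 9th.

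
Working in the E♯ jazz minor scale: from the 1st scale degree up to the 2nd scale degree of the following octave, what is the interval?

Spelling the E♯ jazz minor scale: E♯ F𝄪 G♯ A♯ B♯ C𝄪 D𝄪.
The 1st scale degree is E♯ and the 2nd scale degree (up an octave) is F𝄪.
E♯ up to F𝄪 spans 9 letter names and 14 semitones — a major ninth.

major ninth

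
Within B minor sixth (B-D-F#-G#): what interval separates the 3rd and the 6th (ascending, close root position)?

augmented fourth

The 3rd is D and the 6th is G#.
4 letter names make it a fourth; at 6 semitones (a half step wider than perfect) the quality is augmented.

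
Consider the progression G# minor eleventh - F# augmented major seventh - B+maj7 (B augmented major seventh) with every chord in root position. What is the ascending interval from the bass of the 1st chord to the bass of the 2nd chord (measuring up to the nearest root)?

The roots are G# and F#.
From G# to F#: 10 semitones over a seventh = minor.

minor 7th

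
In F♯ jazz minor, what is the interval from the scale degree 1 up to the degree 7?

M7

The scale runs F♯ G♯ A B C♯ D♯ E♯.
So we need the interval from F♯ up to E♯.
Counting 7 letters and 11 half steps from F♯ gives a major seventh.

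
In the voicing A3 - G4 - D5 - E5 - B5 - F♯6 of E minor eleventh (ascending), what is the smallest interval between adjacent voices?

Adjacent intervals: A3→G4 = minor seventh; G4→D5 = perfect fifth; D5→E5 = major second; E5→B5 = perfect fifth; B5→F♯6 = perfect fifth.
The smallest is D5 to E5, a major second (2 semitones).

major 2nd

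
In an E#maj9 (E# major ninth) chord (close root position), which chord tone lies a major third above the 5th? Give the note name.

D##

The chord tones of E# major ninth are E#-G##-B#-D##-F##.
The 5th is B#. A major third above B# is D##.
D## is the chord's 7th.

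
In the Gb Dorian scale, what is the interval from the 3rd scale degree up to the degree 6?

Gb dorian: Gb Ab Bbb Cb Db Eb Fb.
The 3rd scale degree is Bbb and the degree 6 is Eb.
From Bbb to Eb: 6 semitones over a fourth = augmented.

augmented 4th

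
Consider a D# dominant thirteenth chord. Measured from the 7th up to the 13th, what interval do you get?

D#13: D#–F##–A#–C#–E#–B#.
So we need the interval from C# up to B#.
C# up to B# spans 7 letter names and 11 semitones — a major seventh.

major seventh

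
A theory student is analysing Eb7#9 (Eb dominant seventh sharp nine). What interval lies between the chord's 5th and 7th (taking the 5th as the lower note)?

The chord tones of Eb7#9 are Eb-G-Bb-Db-F#.
5th = Bb; 7th = Db.
Bb up to Db is 3 semitones, a half step narrower than a major third, so the interval is minor.

m3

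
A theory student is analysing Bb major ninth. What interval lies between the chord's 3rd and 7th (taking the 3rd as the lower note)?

perfect fifth

The chord tones of Bbmaj9 are Bb, D, F, A, C.
The 3rd is D and the 7th is A.
From D to A is 7 semitones, exactly the perfect fifth.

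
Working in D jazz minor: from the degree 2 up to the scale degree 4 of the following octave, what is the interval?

minor 10th

D melodic minor: D E F G A B C#.
Degree 2 = E; degree 4 (up an octave) = G.
E up to G is 15 semitones, a half step narrower than a major tenth, so the interval is minor.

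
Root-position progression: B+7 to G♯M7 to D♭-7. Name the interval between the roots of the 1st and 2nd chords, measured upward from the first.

The roots are B and G♯.
Counting 6 letters and 9 half steps from B gives a major sixth.

major sixth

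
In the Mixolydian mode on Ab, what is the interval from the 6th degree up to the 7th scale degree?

Spelling the Mixolydian mode on Ab: Ab Bb C Db Eb F Gb.
So we need the interval from F up to Gb.
2 letter names make it a second; at 1 semitone (a half step narrower than major) the quality is minor.

minor second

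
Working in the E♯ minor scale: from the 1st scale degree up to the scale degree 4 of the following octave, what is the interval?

The scale runs E♯ F𝄪 G♯ A♯ B♯ C♯ D♯.
That puts E♯ below A♯.
From E♯ to A♯ is 17 semitones, exactly the perfect eleventh.

perfect 11th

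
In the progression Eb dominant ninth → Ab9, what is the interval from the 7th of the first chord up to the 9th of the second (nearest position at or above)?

The 7th of Eb dominant ninth is Db; the 9th of Ab9 is Bb.
From Db to Bb is 9 semitones, exactly the major sixth.

major sixth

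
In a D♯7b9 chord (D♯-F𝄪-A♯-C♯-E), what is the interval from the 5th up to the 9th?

diminished 5th

5th = A♯; 9th = E.
5 letter names make it a fifth; at 6 semitones (a half step narrower than perfect) the quality is diminished.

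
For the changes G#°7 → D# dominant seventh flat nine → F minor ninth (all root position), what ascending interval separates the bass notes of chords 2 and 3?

diminished third

The roots are D# and F.
From D# to F: 2 semitones over a third = diminished.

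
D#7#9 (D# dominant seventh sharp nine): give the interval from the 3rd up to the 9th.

The chord tones of D#7#9 (D# dominant seventh sharp nine) are D# F## A# C# E##.
That puts F## below E##.
From F## to E## is 11 semitones, exactly the major seventh.

major 7th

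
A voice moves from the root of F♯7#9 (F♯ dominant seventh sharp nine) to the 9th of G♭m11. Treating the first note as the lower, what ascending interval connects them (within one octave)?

diminished third

The root of F♯7#9 (F♯ dominant seventh sharp nine) is F♯; the 9th of G♭m11 is A♭.
F♯ up to A♭ is 2 semitones, a whole step narrower than a major third, so the interval is diminished.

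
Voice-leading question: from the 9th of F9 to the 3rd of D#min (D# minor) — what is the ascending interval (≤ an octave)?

The 9th of F9 is G; the 3rd of D#min (D# minor) is F#.
Counting 7 letters and 11 half steps from G gives a major seventh.

major 7th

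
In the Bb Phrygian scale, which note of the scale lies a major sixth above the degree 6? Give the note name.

Eb

The scale is Bb Cb Db Eb F Gb Ab.
The degree 6 is Gb; a major sixth above that is Eb — scale degree 4.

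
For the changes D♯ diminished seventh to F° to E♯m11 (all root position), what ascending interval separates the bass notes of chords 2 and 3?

augmented seventh

The roots are F and E♯.
From F to E♯: 12 semitones over a seventh = augmented.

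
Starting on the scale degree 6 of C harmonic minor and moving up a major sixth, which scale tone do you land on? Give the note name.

F

The scale is C D Eb F G Ab B.
The scale degree 6 is Ab; a major sixth above that is F — scale degree 4.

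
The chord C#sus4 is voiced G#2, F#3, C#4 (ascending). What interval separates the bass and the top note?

perfect eleventh

The outer voices are G#2 and C#4.
Counting 11 letters and 17 half steps from G# gives a perfect eleventh.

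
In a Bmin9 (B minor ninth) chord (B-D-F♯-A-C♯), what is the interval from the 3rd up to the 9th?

M7

That puts D below C♯.
Counting 7 letters and 11 half steps from D gives a major seventh.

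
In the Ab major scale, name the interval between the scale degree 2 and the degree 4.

minor third

Ab major: Ab Bb C Db Eb F G.
Scale degree 2 = Bb; scale degree 4 = Db.
Bb up to Db is 3 semitones, a half step narrower than a major third, so the interval is minor.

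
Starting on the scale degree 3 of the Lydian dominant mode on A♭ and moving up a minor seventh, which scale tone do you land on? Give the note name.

Bb

The scale is A♭ B♭ C D E♭ F G♭.
The scale degree 3 is C; a minor seventh above that is B♭ — scale degree 2.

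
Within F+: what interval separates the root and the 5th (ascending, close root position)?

The chord tones of F augmented are F–A–C#.
So we need the interval from F up to C#.
From F to C#: 8 semitones over a fifth = augmented.

A5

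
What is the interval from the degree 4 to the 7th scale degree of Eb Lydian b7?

Spelling Eb Lydian b7: Eb F G A Bb C Db.
Degree 4 = A; degree 7 = Db.
A up to Db is 4 semitones, a half step narrower than a perfect fourth, so the interval is diminished.

d4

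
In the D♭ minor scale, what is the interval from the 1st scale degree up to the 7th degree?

Spelling the D♭ minor scale: D♭ E♭ F♭ G♭ A♭ B𝄫 C♭.
So we need the interval from D♭ up to C♭.
D♭ up to C♭ is 10 semitones, a half step narrower than a major seventh, so the interval is minor.

minor seventh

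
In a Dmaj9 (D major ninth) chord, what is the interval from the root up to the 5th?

perfect 5th

The chord tones of D major ninth are D F♯ A C♯ E.
So we need the interval from D up to A.
Counting 5 letters and 7 half steps from D gives a perfect fifth.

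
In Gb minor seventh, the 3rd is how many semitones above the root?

The chord tones of Gbm7 (Gb minor seventh) are Gb-Bbb-Db-Fb.
Gb to Bbb is a minor third: 3 semitones.

3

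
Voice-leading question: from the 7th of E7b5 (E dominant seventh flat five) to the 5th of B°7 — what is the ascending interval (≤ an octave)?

E7b5 (E dominant seventh flat five) has D as its 7th, and B°7 has F as its 5th.
3 letter names make it a third; at 3 semitones (a half step narrower than major) the quality is minor.

minor 3rd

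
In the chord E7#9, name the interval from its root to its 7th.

E7#9 (E dominant seventh sharp nine) is spelled E–G#–B–D–F##.
The root is E and the 7th is D.
E up to D is 10 semitones, a half step narrower than a major seventh, so the interval is minor.

minor seventh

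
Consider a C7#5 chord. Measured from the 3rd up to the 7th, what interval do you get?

Caug7: C, E, G#, Bb.
The 3rd is E and the 7th is Bb.
E up to Bb is 6 semitones, a half step narrower than a perfect fifth, so the interval is diminished.

diminished fifth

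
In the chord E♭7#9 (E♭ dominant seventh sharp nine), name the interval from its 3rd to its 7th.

Spelling the chord: E♭-G-B♭-D♭-F♯.
3rd = G; 7th = D♭.
G up to D♭ is 6 semitones, a half step narrower than a perfect fifth, so the interval is diminished.
That tritone between 3rd and 7th is what gives the dominant seventh its pull toward resolution.

diminished fifth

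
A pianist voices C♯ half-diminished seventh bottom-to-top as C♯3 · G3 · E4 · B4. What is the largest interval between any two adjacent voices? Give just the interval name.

major sixth

Adjacent intervals: C♯3→G3 = diminished fifth; G3→E4 = major sixth; E4→B4 = perfect fifth.
The largest is G3 to E4, a major sixth (9 semitones).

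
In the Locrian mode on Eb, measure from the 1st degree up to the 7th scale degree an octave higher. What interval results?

minor fourteenth

Eb locrian: Eb Fb Gb Ab Bbb Cb Db.
That puts Eb below Db.
Eb up to Db is 22 semitones, a half step narrower than a major fourteenth, so the interval is minor.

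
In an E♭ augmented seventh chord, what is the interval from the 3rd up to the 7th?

E♭7#5 is spelled E♭, G, B, D♭.
The 3rd is G and the 7th is D♭.
From G to D♭: 6 semitones over a fifth = diminished.

diminished 5th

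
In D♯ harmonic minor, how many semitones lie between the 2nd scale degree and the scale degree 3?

1

The scale is D♯ E♯ F♯ G♯ A♯ B C𝄪.
E♯ up to F♯ is a minor second — 1 semitone.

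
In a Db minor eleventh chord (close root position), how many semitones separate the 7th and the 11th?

7

Spelling the chord: Db, Fb, Ab, Cb, Eb, Gb.
Cb to Gb is a perfect fifth: 7 semitones.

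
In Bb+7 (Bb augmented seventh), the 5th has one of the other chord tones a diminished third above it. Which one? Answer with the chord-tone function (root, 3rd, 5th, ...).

7th

The chord tones of Bb augmented seventh are Bb-D-F#-Ab.
The 5th is F#. A diminished third above F# is Ab.
Ab is the chord's 7th.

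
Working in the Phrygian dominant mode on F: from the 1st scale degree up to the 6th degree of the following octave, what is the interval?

minor 13th

F phrygian dominant: F Gb A Bb C Db Eb.
1st scale degree = F; scale degree 6 (up an octave) = Db.
13 letter names make it a thirteenth; at 20 semitones (a half step narrower than major) the quality is minor.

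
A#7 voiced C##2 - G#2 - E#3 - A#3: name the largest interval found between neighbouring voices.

major sixth

Adjacent intervals: C##2→G#2 = diminished fifth; G#2→E#3 = major sixth; E#3→A#3 = perfect fourth.
The largest is G#2 to E#3, a major sixth (9 semitones).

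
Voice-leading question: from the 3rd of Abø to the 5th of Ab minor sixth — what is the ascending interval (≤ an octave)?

Abø has Cb as its 3rd, and Ab minor sixth has Eb as its 5th.
Counting 3 letters and 4 half steps from Cb gives a major third.

M3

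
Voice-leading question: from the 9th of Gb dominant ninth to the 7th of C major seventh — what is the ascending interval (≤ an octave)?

Gb dominant ninth has Ab as its 9th, and C major seventh has B as its 7th.
2 letter names make it a second; at 3 semitones (a half step wider than major) the quality is augmented.

augmented 2nd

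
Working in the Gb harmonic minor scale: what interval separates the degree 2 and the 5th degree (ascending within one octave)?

The scale runs Gb Ab Bbb Cb Db Ebb F.
So we need the interval from Ab up to Db.
From Ab to Db is 5 semitones, exactly the perfect fourth.

perfect fourth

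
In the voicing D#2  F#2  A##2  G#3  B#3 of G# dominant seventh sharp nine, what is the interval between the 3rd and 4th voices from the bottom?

diminished 7th

Those voices are A##2 and G#3.
A## up to G# is 9 semitones, a whole step narrower than a major seventh, so the interval is diminished.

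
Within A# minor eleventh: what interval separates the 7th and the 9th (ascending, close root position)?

The chord tones of A# minor eleventh are A#, C#, E#, G#, B#, D#.
The 7th is G# and the 9th is B#.
From G# to B# is 4 semitones, exactly the major third.

major third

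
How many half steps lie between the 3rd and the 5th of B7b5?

The chord tones of B dominant seventh flat five are B–D♯–F–A.
D♯ to F is a diminished third: 2 semitones.

2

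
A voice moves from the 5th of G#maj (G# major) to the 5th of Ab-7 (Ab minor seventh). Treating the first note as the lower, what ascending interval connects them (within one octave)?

G#maj (G# major) has D# as its 5th, and Ab-7 (Ab minor seventh) has Eb as its 5th.
D# up to Eb is 0 semitones, a whole step narrower than a major second, so the interval is diminished.

diminished 2nd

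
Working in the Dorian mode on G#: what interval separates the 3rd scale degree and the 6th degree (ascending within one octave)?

G# dorian: G# A# B C# D# E# F#.
That puts B below E#.
4 letter names make it a fourth; at 6 semitones (a half step wider than perfect) the quality is augmented.

augmented fourth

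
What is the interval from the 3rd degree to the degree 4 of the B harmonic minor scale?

major second

The scale runs B C# D E F# G A#.
So we need the interval from D up to E.
D up to E spans 2 letter names and 2 semitones — a major second.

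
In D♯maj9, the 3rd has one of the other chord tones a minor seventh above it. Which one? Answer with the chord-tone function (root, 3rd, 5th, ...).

9th

Spelling the chord: D♯ F𝄪 A♯ C𝄪 E♯.
The 3rd is F𝄪. A minor seventh above F𝄪 is E♯.
E♯ is the chord's 9th.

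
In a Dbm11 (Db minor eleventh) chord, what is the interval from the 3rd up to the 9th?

major seventh

Db minor eleventh is spelled Db Fb Ab Cb Eb Gb.
So we need the interval from Fb up to Eb.
Counting 7 letters and 11 half steps from Fb gives a major seventh.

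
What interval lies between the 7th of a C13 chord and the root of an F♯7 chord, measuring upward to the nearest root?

C13 has B♭ as its 7th, and F♯7 has F♯ as its root.
B♭ up to F♯ is 8 semitones, a half step wider than a perfect fifth, so the interval is augmented.

augmented 5th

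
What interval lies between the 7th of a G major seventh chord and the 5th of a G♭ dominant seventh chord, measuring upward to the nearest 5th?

The 7th of G major seventh is F♯; the 5th of G♭ dominant seventh is D♭.
6 letter names make it a sixth; at 7 semitones (a whole step narrower than major) the quality is diminished.

diminished 6th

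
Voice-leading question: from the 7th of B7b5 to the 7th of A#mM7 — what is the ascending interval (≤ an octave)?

A7

The 7th of B7b5 is A; the 7th of A#mM7 is G##.
A up to G## is 12 semitones, a half step wider than a major seventh, so the interval is augmented.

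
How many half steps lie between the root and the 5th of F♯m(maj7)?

The chord tones of F♯m(maj7) are F♯–A–C♯–E♯.
F♯ to C♯ is a perfect fifth: 7 semitones.

7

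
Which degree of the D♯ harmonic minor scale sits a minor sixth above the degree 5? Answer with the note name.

The scale is D♯ E♯ F♯ G♯ A♯ B C𝄪.
The degree 5 is A♯; a minor sixth above that is F♯ — scale degree 3.

F#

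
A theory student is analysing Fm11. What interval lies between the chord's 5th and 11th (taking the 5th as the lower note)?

F minor eleventh is spelled F Ab C Eb G Bb.
5th = C; 11th = Bb.
C up to Bb is 10 semitones, a half step narrower than a major seventh, so the interval is minor.

minor seventh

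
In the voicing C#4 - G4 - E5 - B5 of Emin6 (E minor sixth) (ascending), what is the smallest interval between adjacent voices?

diminished fifth

Adjacent intervals: C#4→G4 = diminished fifth; G4→E5 = major sixth; E5→B5 = perfect fifth.
The smallest is C#4 to G4, a diminished fifth (6 semitones).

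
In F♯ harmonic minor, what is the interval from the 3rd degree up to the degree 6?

perfect 4th

The scale runs F♯ G♯ A B C♯ D E♯.
3rd degree = A; scale degree 6 = D.
From A to D is 5 semitones, exactly the perfect fourth.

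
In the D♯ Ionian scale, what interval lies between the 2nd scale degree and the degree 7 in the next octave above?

major 13th

The scale runs D♯ E♯ F𝄪 G♯ A♯ B♯ C𝄪.
The 2nd scale degree is E♯ and the scale degree 7 (up an octave) is C𝄪.
E♯ up to C𝄪 spans 13 letter names and 21 semitones — a major thirteenth.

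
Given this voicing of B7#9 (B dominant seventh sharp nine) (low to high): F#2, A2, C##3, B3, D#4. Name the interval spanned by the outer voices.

The outer voices are F#2 and D#4.
F# up to D# spans 13 letter names and 21 semitones — a major thirteenth.

major thirteenth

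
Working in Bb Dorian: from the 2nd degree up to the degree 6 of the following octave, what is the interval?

Spelling Bb Dorian: Bb C Db Eb F G Ab.
The 2nd degree is C and the scale degree 6 (up an octave) is G.
From C to G is 19 semitones, exactly the perfect twelfth.

P12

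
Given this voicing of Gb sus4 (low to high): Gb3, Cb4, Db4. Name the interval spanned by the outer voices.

perfect fifth

The outer voices are Gb3 and Db4.
Counting 5 letters and 7 half steps from Gb gives a perfect fifth.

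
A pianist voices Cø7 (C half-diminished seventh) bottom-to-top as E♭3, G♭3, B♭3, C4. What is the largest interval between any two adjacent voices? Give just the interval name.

major 3rd

Adjacent intervals: E♭3→G♭3 = minor third; G♭3→B♭3 = major third; B♭3→C4 = major second.
The largest is G♭3 to B♭3, a major third (4 semitones).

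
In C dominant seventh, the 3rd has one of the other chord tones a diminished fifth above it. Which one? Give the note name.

C7 is spelled C–E–G–B♭.
The 3rd is E. A diminished fifth above E is B♭.
B♭ is the chord's 7th.

Bb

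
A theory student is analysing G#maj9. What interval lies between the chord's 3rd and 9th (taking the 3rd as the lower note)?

The chord tones of G# major ninth are G#, B#, D#, F##, A#.
So we need the interval from B# up to A#.
7 letter names make it a seventh; at 10 semitones (a half step narrower than major) the quality is minor.

m7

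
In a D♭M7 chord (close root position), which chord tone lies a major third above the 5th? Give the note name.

C

The chord tones of D♭maj7 (D♭ major seventh) are D♭ F A♭ C.
The 5th is A♭. A major third above A♭ is C.
C is the chord's 7th.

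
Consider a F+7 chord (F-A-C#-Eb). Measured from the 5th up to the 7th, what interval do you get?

diminished third

5th = C#; 7th = Eb.
C# up to Eb is 2 semitones, a whole step narrower than a major third, so the interval is diminished.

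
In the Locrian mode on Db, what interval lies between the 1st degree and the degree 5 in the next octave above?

diminished 12th

Db locrian: Db Ebb Fb Gb Abb Bbb Cb.
1st degree = Db; scale degree 5 (up an octave) = Abb.
12 letter names make it a twelfth; at 18 semitones (a half step narrower than perfect) the quality is diminished.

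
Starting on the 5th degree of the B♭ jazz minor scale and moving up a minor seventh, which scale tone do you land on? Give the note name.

The scale is B♭ C D♭ E♭ F G A.
The 5th degree is F; a minor seventh above that is E♭ — scale degree 4.

Eb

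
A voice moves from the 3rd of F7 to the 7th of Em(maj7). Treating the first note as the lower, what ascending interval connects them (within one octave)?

The 3rd of F7 is A; the 7th of Em(maj7) is D#.
4 letter names make it a fourth; at 6 semitones (a half step wider than perfect) the quality is augmented.

augmented fourth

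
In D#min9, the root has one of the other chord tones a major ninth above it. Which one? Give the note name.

The chord tones of D#min9 are D#, F#, A#, C#, E#.
The root is D#. A major ninth above D# is E#.
E# is the chord's 9th.

E#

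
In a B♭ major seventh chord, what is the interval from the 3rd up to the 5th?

B♭maj7 is spelled B♭ D F A.
So we need the interval from D up to F.
From D to F: 3 semitones over a third = minor.

m3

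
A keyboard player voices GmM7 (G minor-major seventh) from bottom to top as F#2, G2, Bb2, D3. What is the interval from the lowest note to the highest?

minor 6th

The outer voices are F#2 and D3.
6 letter names make it a sixth; at 8 semitones (a half step narrower than major) the quality is minor.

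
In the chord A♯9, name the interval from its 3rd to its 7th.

diminished fifth

A♯ dominant ninth: A♯-C𝄪-E♯-G♯-B♯.
3rd = C𝄪; 7th = G♯.
5 letter names make it a fifth; at 6 semitones (a half step narrower than perfect) the quality is diminished.
That tritone between 3rd and 7th is what gives the dominant seventh its pull toward resolution.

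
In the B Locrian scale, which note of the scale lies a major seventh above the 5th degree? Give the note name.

The scale is B C D E F G A.
The 5th degree is F; a major seventh above that is E — scale degree 4.

E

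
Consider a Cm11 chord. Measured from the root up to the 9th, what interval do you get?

The chord tones of Cm11 (C minor eleventh) are C–Eb–G–Bb–D–F.
The root is C and the 9th is D.
From C to D is 14 semitones, exactly the major ninth.

major ninth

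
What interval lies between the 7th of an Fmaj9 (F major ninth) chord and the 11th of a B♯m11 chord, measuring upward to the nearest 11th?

A1

Fmaj9 (F major ninth) has E as its 7th, and B♯m11 has E♯ as its 11th.
From E to E♯: 1 semitone over a unison = augmented.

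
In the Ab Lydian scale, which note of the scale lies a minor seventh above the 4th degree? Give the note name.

The scale is Ab Bb C D Eb F G.
The 4th degree is D; a minor seventh above that is C — scale degree 3.

C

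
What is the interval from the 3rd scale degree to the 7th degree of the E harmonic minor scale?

A5

The scale runs E F# G A B C D#.
So we need the interval from G up to D#.
G up to D# is 8 semitones, a half step wider than a perfect fifth, so the interval is augmented.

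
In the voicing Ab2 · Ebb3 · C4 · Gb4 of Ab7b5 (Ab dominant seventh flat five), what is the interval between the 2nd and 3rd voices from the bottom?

augmented sixth

Those voices are Ebb3 and C4.
6 letter names make it a sixth; at 10 semitones (a half step wider than major) the quality is augmented.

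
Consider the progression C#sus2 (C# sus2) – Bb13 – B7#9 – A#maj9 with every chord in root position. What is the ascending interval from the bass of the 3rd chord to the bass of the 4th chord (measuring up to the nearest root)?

The roots are B and A#.
B up to A# spans 7 letter names and 11 semitones — a major seventh.

major seventh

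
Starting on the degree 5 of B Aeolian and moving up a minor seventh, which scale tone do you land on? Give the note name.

The scale is B C♯ D E F♯ G A.
The degree 5 is F♯; a minor seventh above that is E — scale degree 4.

E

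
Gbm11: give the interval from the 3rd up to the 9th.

major 7th

Spelling the chord: Gb–Bbb–Db–Fb–Ab–Cb.
That puts Bbb below Ab.
Bbb up to Ab spans 7 letter names and 11 semitones — a major seventh.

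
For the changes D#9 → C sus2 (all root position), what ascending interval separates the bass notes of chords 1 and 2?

d7

The roots are D# and C.
From D# to C: 9 semitones over a seventh = diminished.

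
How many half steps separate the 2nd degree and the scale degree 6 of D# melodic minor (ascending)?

The scale is D# E# F# G# A# B# C##.
E# up to B# is a perfect fifth — 7 semitones.

7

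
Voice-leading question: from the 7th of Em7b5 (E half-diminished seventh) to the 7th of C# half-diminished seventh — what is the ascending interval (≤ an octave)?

The 7th of Em7b5 (E half-diminished seventh) is D; the 7th of C# half-diminished seventh is B.
Counting 6 letters and 9 half steps from D gives a major sixth.

M6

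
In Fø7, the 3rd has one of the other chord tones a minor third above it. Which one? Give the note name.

Spelling the chord: F-Ab-Cb-Eb.
The 3rd is Ab. A minor third above Ab is Cb.
Cb is the chord's 5th.

Cb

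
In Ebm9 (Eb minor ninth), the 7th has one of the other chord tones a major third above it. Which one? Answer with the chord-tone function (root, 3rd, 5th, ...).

9th

The chord tones of Ebm9 (Eb minor ninth) are Eb Gb Bb Db F.
The 7th is Db. A major third above Db is F.
F is the chord's 9th.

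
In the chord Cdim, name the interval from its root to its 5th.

The chord tones of C° (C diminished) are C, E♭, G♭.
The root is C and the 5th is G♭.
5 letter names make it a fifth; at 6 semitones (a half step narrower than perfect) the quality is diminished.

diminished fifth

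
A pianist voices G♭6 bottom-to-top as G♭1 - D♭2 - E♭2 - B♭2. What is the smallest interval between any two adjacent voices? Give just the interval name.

Adjacent intervals: G♭1→D♭2 = perfect fifth; D♭2→E♭2 = major second; E♭2→B♭2 = perfect fifth.
The smallest is D♭2 to E♭2, a major second (2 semitones).

major second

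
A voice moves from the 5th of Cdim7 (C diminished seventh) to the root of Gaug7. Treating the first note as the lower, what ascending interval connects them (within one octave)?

augmented unison

The 5th of Cdim7 (C diminished seventh) is Gb; the root of Gaug7 is G.
From Gb to G: 1 semitone over a unison = augmented.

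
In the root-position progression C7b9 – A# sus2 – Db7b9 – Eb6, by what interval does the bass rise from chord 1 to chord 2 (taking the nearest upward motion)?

augmented sixth

The roots are C and A#.
6 letter names make it a sixth; at 10 semitones (a half step wider than major) the quality is augmented.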